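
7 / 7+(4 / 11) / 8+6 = 155 / 22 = 7.05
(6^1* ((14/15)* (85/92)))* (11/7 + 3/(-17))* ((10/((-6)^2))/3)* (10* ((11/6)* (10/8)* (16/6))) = 228250/5589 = 40.84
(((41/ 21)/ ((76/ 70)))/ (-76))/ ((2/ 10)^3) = -25625/ 8664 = -2.96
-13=-13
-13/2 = -6.50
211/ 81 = 2.60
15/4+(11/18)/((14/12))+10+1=1283/84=15.27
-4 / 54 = -2 / 27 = -0.07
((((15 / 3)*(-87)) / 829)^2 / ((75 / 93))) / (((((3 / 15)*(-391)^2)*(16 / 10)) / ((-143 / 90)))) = -18640765 / 1681057461136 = -0.00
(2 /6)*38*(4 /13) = 152 /39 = 3.90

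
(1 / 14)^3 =1 / 2744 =0.00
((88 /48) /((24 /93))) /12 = 341 /576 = 0.59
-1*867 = -867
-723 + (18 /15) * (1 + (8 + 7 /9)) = -10669 /15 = -711.27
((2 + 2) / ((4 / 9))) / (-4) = -9 / 4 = -2.25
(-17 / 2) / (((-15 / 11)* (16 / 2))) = 187 / 240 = 0.78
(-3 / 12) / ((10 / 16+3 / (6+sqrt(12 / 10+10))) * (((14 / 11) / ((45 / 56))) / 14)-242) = 367403355 / 355421850764-2079 * sqrt(70) / 88855462691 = 0.00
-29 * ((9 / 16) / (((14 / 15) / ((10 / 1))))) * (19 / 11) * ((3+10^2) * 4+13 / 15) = -13959585 / 112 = -124639.15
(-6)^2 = 36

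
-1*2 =-2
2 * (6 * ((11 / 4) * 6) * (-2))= -396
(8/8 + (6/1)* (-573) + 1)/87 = -3436/87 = -39.49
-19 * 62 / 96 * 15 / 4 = -2945 / 64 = -46.02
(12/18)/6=0.11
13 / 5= 2.60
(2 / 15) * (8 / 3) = 16 / 45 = 0.36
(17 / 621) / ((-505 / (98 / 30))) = -833 / 4704075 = -0.00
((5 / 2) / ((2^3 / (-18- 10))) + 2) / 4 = -27 / 16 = -1.69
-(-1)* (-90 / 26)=-45 / 13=-3.46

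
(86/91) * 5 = 430/91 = 4.73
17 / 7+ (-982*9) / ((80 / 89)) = -2752357 / 280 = -9829.85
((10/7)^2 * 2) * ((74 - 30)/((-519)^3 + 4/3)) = -26400/20550358577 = -0.00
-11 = -11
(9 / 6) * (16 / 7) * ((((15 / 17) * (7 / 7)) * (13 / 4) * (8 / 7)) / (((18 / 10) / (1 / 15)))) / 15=208 / 7497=0.03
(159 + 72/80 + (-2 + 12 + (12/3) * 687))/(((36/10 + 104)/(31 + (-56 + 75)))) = 1355.90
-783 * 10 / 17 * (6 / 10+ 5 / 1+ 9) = -114318 / 17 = -6724.59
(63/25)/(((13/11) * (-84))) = -33/1300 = -0.03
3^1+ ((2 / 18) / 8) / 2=433 / 144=3.01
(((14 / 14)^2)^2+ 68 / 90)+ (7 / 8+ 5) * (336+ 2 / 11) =1976.82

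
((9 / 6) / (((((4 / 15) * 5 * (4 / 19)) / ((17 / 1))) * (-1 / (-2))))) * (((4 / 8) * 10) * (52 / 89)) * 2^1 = 188955 / 178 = 1061.54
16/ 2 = 8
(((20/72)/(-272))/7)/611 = -5/20940192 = -0.00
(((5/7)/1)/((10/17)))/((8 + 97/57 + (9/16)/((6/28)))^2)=1767456/221169487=0.01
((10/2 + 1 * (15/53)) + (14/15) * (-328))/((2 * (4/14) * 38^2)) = -209279/573990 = -0.36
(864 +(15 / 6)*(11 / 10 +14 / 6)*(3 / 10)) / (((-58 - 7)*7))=-34663 / 18200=-1.90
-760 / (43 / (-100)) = 76000 / 43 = 1767.44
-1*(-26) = 26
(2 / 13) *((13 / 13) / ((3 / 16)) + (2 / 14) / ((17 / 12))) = 3880 / 4641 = 0.84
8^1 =8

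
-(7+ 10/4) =-19/2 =-9.50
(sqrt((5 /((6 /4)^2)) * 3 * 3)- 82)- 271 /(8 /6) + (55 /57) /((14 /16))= -453499 /1596 + 2 * sqrt(5)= -279.68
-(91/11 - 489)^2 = -27962944/121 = -231098.71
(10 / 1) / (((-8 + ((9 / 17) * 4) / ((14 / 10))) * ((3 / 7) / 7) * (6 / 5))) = -145775 / 6948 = -20.98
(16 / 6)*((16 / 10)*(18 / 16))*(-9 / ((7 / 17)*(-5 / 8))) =167.86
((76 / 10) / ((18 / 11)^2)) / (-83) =-0.03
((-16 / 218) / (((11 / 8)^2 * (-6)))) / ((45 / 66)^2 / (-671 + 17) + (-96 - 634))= -2048 / 231071505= -0.00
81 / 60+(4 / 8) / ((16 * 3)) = 653 / 480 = 1.36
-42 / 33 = -14 / 11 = -1.27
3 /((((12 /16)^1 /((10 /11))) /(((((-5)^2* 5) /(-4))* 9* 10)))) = -112500 /11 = -10227.27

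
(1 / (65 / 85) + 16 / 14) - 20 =-1597 / 91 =-17.55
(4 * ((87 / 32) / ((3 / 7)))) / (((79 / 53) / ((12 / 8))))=32277 / 1264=25.54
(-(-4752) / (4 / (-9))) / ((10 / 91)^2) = -22135113 / 25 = -885404.52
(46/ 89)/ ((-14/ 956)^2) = 10510264/ 4361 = 2410.06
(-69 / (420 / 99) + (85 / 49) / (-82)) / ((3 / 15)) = -654349 / 8036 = -81.43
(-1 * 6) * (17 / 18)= -17 / 3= -5.67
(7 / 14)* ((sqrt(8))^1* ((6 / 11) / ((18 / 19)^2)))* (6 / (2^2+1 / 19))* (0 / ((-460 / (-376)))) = 0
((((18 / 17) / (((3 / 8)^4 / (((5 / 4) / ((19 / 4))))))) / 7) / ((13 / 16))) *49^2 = 224788480 / 37791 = 5948.20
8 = 8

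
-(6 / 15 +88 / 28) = -124 / 35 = -3.54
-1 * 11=-11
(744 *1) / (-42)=-124 / 7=-17.71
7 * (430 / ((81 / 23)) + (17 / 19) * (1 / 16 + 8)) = 22289351 / 24624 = 905.19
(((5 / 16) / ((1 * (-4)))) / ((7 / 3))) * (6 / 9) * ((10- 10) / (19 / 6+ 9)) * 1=0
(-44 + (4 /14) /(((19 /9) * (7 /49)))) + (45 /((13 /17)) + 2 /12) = 23653 /1482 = 15.96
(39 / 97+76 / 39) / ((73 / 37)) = 329041 / 276159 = 1.19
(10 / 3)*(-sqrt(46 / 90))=-2*sqrt(115) / 9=-2.38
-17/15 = -1.13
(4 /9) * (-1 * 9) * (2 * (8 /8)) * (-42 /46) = 7.30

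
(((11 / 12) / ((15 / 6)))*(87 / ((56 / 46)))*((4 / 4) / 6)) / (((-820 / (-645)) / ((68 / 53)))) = 5363347 / 1216880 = 4.41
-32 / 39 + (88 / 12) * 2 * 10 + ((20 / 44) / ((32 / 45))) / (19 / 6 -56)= 105772857 / 725296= 145.83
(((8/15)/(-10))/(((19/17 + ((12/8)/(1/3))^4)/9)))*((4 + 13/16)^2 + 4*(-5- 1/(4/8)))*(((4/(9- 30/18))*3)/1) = 568701/61512550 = 0.01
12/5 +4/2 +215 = 1097/5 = 219.40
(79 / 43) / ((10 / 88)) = 3476 / 215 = 16.17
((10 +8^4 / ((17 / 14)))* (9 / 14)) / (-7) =-310.70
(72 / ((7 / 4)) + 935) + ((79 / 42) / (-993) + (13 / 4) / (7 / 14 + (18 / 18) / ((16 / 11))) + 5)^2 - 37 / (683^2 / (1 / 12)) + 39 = 157439228347584702605 / 146458874170406322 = 1074.97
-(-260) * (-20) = -5200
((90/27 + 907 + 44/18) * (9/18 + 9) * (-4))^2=97450108900/81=1203087764.20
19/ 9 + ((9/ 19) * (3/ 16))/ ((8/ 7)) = 47909/ 21888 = 2.19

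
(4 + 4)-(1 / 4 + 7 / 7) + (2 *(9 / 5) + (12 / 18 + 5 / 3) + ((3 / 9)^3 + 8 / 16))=7139 / 540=13.22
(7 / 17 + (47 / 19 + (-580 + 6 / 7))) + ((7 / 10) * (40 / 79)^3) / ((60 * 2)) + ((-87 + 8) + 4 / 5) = -10943443018397 / 16721417685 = -654.46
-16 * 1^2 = -16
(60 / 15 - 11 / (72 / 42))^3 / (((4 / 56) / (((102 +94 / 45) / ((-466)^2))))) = -199916633 / 2110756320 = -0.09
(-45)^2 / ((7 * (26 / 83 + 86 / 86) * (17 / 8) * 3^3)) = 49800 / 12971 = 3.84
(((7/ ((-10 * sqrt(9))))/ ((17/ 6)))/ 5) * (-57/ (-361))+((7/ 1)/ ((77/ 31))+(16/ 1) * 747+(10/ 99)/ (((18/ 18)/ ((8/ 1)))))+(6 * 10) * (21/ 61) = 11976.28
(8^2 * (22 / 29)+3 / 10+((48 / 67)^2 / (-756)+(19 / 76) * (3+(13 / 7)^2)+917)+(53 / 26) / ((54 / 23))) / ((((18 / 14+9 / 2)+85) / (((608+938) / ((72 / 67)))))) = 33518483382119297 / 2184369019560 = 15344.70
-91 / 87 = -1.05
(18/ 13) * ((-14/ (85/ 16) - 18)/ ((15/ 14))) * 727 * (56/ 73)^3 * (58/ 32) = -34094582930688/ 2149318925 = -15862.97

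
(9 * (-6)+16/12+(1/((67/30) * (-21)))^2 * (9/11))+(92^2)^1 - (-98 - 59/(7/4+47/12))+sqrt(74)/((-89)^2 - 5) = sqrt(74)/7916+1051320582397/123398121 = 8519.75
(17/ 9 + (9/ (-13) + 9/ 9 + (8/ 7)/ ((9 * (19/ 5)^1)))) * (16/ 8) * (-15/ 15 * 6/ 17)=-46268/ 29393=-1.57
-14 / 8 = -7 / 4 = -1.75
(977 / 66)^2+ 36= 1111345 / 4356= 255.13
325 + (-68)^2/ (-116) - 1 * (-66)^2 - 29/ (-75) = -8853284/ 2175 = -4070.48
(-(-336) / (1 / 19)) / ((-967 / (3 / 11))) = -19152 / 10637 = -1.80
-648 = -648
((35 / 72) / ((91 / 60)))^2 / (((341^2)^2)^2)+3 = 3336917672851070572985917 / 1112305890950356857661764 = 3.00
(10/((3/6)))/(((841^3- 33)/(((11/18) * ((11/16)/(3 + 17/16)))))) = 121/34797162348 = 0.00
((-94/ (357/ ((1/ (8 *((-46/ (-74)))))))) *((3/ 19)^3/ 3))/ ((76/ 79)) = -412143/ 5707017232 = -0.00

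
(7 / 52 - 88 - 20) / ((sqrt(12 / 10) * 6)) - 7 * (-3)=21 - 5609 * sqrt(30) / 1872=4.59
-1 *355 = -355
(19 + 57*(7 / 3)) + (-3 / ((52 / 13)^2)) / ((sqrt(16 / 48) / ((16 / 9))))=152-sqrt(3) / 3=151.42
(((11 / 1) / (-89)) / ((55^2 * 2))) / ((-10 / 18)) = 9 / 244750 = 0.00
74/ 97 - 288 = -27862/ 97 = -287.24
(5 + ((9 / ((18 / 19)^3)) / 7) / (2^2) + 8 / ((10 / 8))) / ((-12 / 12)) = -1068503 / 90720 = -11.78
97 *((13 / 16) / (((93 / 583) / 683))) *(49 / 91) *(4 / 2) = 270370331 / 744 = 363400.98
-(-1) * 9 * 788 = 7092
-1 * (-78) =78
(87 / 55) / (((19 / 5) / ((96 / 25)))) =8352 / 5225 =1.60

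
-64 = -64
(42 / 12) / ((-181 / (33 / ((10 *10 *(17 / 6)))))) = -693 / 307700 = -0.00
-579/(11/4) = -2316/11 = -210.55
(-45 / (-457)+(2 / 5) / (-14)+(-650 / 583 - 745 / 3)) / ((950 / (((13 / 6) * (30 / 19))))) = -90693501509 / 100990670550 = -0.90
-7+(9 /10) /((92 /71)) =-5801 /920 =-6.31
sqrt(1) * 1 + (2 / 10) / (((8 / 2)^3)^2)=20481 / 20480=1.00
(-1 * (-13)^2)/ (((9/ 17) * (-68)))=169/ 36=4.69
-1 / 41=-0.02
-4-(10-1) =-13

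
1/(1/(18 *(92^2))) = 152352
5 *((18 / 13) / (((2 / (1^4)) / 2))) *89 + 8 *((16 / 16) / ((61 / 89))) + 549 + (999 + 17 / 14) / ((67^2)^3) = 17639549238383791 / 14989088937914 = 1176.83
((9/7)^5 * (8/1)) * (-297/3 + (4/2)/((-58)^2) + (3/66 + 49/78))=-5586011386740/2021260241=-2763.63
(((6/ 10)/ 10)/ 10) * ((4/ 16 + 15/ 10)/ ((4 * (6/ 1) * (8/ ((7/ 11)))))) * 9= 441/ 1408000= 0.00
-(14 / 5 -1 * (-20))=-114 / 5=-22.80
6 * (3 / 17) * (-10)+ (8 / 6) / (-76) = -10277 / 969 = -10.61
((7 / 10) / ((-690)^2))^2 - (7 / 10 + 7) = -174536831699951 / 22667121000000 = -7.70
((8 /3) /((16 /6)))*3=3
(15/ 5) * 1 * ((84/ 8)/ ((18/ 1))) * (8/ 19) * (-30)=-420/ 19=-22.11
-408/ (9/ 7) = -952/ 3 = -317.33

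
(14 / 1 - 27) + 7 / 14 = -25 / 2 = -12.50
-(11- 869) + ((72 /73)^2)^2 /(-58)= 706591595634 /823548989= 857.98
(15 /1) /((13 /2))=30 /13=2.31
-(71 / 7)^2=-5041 / 49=-102.88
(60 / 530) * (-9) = -54 / 53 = -1.02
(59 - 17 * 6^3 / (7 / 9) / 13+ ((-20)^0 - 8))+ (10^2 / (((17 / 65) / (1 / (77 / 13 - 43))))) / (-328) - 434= -45560159105 / 61143628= -745.13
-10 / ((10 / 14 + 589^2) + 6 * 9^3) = -7 / 245907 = -0.00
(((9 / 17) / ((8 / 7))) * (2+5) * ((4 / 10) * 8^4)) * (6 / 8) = 338688 / 85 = 3984.56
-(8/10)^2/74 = -8/925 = -0.01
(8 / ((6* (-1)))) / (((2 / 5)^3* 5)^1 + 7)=-0.18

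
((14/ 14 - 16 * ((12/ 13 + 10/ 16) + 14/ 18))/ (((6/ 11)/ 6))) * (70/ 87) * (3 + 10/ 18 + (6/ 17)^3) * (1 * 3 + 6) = -519257908400/ 50009427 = -10383.20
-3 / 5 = -0.60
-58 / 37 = -1.57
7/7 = 1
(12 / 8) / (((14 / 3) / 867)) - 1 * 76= 5675 / 28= 202.68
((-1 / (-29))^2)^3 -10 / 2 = -2974116604 / 594823321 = -5.00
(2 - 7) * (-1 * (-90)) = -450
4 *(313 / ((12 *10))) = 313 / 30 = 10.43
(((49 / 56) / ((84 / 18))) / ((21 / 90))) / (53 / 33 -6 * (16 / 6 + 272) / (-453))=224235 / 1463336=0.15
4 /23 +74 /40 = 931 /460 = 2.02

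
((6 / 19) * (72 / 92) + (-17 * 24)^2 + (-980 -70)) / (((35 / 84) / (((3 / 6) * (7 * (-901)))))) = -2735447795892 / 2185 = -1251921188.05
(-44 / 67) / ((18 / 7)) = -154 / 603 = -0.26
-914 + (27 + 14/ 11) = -9743/ 11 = -885.73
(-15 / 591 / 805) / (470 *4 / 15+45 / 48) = -48 / 192236737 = -0.00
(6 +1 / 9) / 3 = 55 / 27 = 2.04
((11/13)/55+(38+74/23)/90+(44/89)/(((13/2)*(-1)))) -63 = -1922216/30705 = -62.60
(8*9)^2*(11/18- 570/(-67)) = 3167136/67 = 47270.69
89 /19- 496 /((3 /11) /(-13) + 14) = -30.80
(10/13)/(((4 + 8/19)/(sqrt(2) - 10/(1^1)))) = -1.49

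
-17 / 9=-1.89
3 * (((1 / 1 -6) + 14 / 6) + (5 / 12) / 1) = -27 / 4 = -6.75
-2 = -2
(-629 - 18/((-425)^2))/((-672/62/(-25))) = -503143919/346800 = -1450.82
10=10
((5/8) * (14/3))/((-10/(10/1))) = -35/12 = -2.92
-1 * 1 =-1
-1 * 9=-9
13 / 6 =2.17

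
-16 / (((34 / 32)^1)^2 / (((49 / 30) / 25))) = -100352 / 108375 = -0.93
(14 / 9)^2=196 / 81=2.42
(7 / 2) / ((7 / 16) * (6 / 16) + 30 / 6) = 448 / 661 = 0.68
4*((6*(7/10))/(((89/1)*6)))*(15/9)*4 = 56/267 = 0.21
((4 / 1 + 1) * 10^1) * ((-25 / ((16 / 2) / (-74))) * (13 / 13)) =23125 / 2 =11562.50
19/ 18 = 1.06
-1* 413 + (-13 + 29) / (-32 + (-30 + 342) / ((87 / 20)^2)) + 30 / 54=-9102259 / 22014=-413.48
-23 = -23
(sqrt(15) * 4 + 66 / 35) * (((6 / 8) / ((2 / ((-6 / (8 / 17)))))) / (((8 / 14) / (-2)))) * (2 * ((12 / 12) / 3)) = 1683 / 80 + 357 * sqrt(15) / 8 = 193.87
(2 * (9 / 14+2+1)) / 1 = 51 / 7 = 7.29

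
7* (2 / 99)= 14 / 99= 0.14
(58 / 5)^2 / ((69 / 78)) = 87464 / 575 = 152.11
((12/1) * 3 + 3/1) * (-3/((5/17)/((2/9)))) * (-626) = 276692/5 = 55338.40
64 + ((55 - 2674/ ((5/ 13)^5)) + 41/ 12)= -11909459159/ 37500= -317585.58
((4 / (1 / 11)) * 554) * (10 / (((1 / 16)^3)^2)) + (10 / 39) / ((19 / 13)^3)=84151990820538010 / 20577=4089614172160.08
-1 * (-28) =28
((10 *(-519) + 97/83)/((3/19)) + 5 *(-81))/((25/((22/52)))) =-562.99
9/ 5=1.80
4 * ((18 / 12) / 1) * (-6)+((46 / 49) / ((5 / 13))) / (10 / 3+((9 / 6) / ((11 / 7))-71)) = -36.04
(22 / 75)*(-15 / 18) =-11 / 45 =-0.24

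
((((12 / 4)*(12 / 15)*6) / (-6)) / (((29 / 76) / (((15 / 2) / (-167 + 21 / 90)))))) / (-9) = -0.03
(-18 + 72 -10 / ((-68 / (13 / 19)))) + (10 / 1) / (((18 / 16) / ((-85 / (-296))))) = 12187117 / 215118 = 56.65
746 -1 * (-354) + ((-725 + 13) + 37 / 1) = 425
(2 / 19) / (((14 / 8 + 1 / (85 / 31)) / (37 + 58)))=3400 / 719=4.73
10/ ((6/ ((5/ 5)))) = 5/ 3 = 1.67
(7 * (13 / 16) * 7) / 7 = 91 / 16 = 5.69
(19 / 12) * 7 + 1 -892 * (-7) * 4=299857 / 12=24988.08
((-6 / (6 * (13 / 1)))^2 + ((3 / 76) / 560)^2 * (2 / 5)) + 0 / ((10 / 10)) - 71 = -54331551230479 / 765296896000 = -70.99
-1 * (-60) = 60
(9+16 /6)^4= 18526.23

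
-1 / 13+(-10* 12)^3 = -22464001 / 13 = -1728000.08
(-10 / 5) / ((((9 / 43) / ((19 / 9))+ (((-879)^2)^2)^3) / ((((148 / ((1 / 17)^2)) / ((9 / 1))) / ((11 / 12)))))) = -8222288 / 168703300916849741592426123667299475761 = -0.00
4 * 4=16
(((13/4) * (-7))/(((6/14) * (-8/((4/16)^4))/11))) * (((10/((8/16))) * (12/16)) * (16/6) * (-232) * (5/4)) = -5080075/1536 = -3307.34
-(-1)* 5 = 5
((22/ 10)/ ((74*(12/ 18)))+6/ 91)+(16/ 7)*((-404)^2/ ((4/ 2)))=12561110803/ 67340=186532.68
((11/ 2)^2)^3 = 1771561/ 64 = 27680.64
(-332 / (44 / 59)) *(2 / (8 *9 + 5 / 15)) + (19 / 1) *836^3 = 26498717291386 / 2387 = 11101264051.69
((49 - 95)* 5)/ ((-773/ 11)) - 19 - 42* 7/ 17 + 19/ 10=-31.12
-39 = -39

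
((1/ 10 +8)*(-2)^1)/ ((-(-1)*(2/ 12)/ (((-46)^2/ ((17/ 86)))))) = -88440336/ 85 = -1040474.54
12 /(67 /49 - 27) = -147 /314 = -0.47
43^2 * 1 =1849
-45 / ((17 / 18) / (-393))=18725.29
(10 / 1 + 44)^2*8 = 23328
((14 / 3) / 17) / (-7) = -2 / 51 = -0.04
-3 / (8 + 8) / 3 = -1 / 16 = -0.06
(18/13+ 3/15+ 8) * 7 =4361/65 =67.09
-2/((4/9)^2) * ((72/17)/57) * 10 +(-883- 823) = -553468/323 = -1713.52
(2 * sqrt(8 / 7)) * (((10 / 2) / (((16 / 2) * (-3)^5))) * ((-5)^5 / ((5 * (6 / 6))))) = 3125 * sqrt(14) / 3402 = 3.44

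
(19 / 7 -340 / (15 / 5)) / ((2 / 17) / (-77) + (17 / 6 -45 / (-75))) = -4344010 / 134767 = -32.23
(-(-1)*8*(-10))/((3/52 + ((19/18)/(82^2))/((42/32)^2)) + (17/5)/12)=-69387645600/295866119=-234.52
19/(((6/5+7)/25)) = 2375/41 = 57.93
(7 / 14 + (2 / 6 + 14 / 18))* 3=29 / 6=4.83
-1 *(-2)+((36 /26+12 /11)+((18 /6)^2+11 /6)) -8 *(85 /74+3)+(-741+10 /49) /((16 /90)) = -26039086499 /6222216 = -4184.86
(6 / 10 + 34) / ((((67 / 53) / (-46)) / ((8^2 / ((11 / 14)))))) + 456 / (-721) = -272474432744 / 2656885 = -102554.09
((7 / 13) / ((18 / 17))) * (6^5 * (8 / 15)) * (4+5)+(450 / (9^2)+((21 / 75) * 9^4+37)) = 61018574 / 2925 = 20861.05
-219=-219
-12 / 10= -1.20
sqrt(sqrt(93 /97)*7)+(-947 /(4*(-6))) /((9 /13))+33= 92.61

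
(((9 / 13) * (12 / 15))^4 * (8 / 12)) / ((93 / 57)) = 21275136 / 553369375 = 0.04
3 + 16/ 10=23/ 5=4.60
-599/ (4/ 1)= -599/ 4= -149.75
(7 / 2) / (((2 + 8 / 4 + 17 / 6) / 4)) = 84 / 41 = 2.05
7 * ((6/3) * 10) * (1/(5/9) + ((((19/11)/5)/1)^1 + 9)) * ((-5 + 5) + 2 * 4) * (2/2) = 137312/11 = 12482.91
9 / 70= 0.13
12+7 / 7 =13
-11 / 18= -0.61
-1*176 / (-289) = 176 / 289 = 0.61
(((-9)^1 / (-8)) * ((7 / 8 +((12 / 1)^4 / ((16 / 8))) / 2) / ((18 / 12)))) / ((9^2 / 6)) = 41479 / 144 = 288.05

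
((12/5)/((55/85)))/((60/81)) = 1377/275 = 5.01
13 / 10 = 1.30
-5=-5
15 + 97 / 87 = 1402 / 87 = 16.11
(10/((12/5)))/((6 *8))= 25/288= 0.09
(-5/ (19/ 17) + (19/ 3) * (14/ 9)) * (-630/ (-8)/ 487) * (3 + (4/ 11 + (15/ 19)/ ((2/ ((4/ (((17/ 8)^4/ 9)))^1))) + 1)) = 710849342140/ 161519340917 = 4.40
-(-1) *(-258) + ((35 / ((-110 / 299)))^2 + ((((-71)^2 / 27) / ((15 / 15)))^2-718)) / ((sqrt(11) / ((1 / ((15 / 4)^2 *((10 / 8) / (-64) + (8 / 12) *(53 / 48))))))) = -258 + 15605156328448 *sqrt(11) / 40049091225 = 1034.33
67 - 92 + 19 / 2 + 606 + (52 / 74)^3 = 59856345 / 101306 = 590.85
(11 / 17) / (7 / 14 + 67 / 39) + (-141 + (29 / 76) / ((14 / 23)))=-438346025 / 3129224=-140.08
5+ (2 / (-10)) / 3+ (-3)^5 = -3571 / 15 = -238.07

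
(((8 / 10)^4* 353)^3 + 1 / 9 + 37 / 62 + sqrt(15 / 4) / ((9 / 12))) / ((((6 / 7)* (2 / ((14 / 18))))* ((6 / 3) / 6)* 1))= 49* sqrt(15) / 54 + 20177826934770743819 / 4904296875000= 4114319.48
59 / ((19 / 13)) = 767 / 19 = 40.37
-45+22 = -23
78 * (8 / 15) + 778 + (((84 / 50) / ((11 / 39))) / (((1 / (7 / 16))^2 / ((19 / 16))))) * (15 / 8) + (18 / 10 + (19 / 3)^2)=1401502247 / 1622016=864.05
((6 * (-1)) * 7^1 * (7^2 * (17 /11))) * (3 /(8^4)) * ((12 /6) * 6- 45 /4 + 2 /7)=-217413 /90112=-2.41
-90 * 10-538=-1438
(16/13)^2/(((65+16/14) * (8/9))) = 0.03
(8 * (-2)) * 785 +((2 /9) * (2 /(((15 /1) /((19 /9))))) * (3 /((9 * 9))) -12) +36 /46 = -9485170342 /754515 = -12571.22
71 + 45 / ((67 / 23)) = 5792 / 67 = 86.45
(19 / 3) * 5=95 / 3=31.67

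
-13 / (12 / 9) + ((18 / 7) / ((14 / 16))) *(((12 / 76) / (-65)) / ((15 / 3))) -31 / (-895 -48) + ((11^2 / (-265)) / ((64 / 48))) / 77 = -294070152821 / 30244791850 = -9.72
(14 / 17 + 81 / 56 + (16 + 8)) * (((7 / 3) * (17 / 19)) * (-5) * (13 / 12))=-1625585 / 5472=-297.07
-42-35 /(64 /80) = -343 /4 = -85.75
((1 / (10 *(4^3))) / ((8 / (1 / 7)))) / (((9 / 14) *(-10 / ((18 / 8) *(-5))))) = 1 / 20480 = 0.00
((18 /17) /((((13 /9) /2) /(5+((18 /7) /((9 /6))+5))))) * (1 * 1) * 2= 53136 /1547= 34.35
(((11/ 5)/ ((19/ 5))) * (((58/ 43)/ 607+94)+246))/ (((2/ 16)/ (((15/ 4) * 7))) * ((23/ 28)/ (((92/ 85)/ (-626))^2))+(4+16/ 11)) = 116176803078336/ 775472891989225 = 0.15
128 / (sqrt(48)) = 32 * sqrt(3) / 3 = 18.48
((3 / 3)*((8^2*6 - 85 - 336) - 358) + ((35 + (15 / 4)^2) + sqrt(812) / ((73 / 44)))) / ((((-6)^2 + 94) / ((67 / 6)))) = -28.24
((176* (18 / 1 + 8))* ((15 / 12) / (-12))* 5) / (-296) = 3575 / 444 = 8.05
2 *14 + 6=34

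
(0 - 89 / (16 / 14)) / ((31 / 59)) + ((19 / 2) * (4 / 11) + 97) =-130287 / 2728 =-47.76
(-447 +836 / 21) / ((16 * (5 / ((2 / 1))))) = -8551 / 840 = -10.18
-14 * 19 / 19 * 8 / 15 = -112 / 15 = -7.47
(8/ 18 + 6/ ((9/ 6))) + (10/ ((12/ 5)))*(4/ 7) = 430/ 63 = 6.83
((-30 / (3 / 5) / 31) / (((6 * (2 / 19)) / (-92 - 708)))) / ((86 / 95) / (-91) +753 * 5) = 1642550000 / 3026995527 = 0.54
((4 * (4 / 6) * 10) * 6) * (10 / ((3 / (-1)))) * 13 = -20800 / 3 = -6933.33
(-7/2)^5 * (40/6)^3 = -4201750/27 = -155620.37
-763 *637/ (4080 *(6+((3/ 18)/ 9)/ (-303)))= -1325406537/ 66756280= -19.85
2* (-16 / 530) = -16 / 265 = -0.06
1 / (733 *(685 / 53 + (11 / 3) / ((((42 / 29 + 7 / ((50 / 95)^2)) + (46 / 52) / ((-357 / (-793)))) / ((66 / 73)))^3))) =539919117314513978845426948441 / 5115065980375250877845516574244685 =0.00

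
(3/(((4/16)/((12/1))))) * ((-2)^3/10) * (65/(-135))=832/15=55.47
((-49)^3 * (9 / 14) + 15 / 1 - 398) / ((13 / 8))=-608116 / 13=-46778.15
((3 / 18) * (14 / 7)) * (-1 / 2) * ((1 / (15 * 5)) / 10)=-0.00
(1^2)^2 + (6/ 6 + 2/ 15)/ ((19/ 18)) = 197/ 95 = 2.07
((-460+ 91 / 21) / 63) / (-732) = 1367 / 138348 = 0.01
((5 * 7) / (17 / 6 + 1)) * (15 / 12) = 525 / 46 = 11.41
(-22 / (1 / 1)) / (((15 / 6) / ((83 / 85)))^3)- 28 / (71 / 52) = -118915800352 / 5450359375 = -21.82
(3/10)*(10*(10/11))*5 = 150/11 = 13.64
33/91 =0.36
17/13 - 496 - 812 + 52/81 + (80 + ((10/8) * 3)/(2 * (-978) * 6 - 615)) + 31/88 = -467601091775/381497688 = -1225.70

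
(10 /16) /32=5 /256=0.02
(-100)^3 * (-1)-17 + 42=1000025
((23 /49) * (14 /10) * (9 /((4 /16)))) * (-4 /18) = -184 /35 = -5.26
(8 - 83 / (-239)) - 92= -19993 / 239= -83.65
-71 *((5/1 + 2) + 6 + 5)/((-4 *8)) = 639/16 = 39.94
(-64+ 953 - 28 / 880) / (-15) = -65191 / 1100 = -59.26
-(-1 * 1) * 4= 4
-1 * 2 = -2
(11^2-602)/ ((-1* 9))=481/ 9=53.44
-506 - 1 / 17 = -8603 / 17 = -506.06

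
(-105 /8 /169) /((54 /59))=-0.08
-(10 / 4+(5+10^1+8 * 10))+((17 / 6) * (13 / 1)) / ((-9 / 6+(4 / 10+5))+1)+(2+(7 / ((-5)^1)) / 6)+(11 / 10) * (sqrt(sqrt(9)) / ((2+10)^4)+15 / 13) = -553853 / 6370+11 * sqrt(3) / 207360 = -86.95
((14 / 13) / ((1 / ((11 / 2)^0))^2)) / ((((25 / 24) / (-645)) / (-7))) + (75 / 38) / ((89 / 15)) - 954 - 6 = 815162181 / 219830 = 3708.15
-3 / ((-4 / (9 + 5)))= 21 / 2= 10.50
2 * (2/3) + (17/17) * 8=28/3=9.33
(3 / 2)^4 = 81 / 16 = 5.06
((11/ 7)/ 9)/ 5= 11/ 315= 0.03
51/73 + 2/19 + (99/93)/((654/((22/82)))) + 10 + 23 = 12991246935/384307186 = 33.80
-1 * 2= -2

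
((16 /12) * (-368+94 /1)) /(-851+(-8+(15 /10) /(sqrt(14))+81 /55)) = 0.43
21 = 21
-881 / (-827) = 1.07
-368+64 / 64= -367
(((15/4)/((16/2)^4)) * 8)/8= 15/16384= 0.00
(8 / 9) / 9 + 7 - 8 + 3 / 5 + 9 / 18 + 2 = 1781 / 810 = 2.20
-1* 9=-9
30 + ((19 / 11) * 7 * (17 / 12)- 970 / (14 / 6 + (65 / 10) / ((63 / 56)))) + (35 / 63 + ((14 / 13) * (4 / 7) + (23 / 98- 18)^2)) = 110224179311 / 451152702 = 244.32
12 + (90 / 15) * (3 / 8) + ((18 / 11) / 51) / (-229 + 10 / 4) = 1609493 / 112948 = 14.25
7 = 7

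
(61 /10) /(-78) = -61 /780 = -0.08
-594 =-594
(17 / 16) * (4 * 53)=225.25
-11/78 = -0.14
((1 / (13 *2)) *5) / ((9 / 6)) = 5 / 39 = 0.13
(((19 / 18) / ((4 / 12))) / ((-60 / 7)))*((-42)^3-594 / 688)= 376634853 / 13760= 27371.72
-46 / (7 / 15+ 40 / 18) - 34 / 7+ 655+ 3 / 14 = 1072725 / 1694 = 633.25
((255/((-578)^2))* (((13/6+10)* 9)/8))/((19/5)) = 0.00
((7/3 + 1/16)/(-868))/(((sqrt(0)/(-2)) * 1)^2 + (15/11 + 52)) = -1265/24456768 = -0.00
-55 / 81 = -0.68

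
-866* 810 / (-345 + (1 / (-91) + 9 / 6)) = 127665720 / 62519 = 2042.03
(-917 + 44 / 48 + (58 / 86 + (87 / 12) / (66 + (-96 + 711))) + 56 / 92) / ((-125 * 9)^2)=-410746007 / 568273218750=-0.00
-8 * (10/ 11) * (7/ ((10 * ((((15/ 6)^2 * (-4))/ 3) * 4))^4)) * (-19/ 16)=10773/ 2200000000000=0.00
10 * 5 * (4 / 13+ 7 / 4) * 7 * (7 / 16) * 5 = 655375 / 416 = 1575.42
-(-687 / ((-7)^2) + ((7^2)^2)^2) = -282474562 / 49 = -5764786.98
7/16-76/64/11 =29/88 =0.33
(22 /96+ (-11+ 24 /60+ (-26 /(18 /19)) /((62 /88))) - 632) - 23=-15720517 /22320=-704.32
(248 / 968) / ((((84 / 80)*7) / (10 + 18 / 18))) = 620 / 1617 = 0.38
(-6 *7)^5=-130691232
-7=-7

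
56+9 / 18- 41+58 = 147 / 2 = 73.50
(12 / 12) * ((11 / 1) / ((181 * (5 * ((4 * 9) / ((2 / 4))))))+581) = 37857971 / 65160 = 581.00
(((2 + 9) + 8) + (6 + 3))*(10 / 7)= 40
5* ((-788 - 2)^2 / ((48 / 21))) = 5460875 / 4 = 1365218.75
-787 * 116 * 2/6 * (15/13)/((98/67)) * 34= -816182.01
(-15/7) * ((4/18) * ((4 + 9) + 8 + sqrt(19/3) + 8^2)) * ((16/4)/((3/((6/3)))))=-6800/63 - 80 * sqrt(57)/189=-111.13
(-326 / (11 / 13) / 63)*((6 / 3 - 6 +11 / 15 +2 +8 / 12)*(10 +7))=72046 / 1155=62.38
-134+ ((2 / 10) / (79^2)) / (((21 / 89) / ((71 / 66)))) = -5795511101 / 43250130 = -134.00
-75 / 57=-25 / 19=-1.32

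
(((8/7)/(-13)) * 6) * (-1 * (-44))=-2112/91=-23.21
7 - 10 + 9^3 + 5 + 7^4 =3132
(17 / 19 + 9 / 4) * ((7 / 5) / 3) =1673 / 1140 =1.47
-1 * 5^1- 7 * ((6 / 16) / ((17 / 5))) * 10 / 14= -755 / 136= -5.55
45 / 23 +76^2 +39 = 133790 / 23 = 5816.96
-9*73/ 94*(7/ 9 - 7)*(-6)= -260.94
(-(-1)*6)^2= 36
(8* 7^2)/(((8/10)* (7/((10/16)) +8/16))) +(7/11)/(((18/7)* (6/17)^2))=4064893/92664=43.87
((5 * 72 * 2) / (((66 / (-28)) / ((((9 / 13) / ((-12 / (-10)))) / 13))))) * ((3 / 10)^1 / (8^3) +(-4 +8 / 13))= 70950915 / 1546688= 45.87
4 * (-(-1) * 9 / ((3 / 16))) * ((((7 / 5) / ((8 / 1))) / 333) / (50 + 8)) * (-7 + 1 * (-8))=-28 / 1073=-0.03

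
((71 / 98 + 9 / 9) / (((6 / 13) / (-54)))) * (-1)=19773 / 98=201.77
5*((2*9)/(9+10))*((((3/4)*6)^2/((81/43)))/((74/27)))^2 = 60656445/832352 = 72.87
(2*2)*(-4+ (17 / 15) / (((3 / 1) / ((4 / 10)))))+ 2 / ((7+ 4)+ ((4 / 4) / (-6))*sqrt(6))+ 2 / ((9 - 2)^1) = -681826 / 45675+ 2*sqrt(6) / 725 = -14.92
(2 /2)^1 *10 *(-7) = -70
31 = 31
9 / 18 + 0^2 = 1 / 2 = 0.50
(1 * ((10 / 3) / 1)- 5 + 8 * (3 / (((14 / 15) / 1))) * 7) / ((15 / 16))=1712 / 9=190.22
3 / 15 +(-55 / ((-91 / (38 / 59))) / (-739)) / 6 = 11897848 / 59515365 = 0.20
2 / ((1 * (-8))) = -1 / 4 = -0.25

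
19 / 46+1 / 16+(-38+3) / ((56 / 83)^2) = -787335 / 10304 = -76.41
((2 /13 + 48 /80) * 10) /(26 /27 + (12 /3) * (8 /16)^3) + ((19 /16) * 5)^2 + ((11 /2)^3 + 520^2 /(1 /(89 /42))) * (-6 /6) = -3164263003297 /5521152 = -573116.44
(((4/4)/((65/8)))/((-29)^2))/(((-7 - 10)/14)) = -112/929305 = -0.00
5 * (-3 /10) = -3 /2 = -1.50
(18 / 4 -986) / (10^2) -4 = -2763 / 200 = -13.82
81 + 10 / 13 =81.77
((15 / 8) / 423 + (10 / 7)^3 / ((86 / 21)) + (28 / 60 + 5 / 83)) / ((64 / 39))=15941330821 / 21041681920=0.76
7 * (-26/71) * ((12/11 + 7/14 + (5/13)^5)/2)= -91448035/44612282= -2.05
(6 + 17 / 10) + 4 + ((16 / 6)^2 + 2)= 1873 / 90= 20.81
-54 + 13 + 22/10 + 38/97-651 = -334363/485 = -689.41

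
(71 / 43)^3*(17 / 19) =6084487 / 1510633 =4.03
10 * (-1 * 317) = -3170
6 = 6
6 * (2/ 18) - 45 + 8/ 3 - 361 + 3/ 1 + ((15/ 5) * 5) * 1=-1154/ 3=-384.67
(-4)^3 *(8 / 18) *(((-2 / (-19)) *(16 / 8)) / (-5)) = 1024 / 855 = 1.20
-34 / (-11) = 34 / 11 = 3.09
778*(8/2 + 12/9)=12448/3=4149.33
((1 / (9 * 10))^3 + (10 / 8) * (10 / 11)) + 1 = 17131511 / 8019000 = 2.14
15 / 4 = 3.75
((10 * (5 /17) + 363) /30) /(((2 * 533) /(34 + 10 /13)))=702973 /1766895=0.40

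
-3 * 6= -18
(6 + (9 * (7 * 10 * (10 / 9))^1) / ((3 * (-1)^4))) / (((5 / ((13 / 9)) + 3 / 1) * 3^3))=4667 / 3402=1.37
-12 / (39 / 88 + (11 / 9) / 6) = -28512 / 1537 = -18.55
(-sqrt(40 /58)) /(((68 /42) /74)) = -1554 * sqrt(145) /493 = -37.96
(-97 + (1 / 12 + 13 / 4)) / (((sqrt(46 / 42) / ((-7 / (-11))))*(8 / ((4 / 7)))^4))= -281*sqrt(483) / 4165392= -0.00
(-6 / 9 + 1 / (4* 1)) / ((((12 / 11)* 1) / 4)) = -55 / 36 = -1.53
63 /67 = 0.94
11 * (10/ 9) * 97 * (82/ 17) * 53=46371820/ 153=303083.79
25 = 25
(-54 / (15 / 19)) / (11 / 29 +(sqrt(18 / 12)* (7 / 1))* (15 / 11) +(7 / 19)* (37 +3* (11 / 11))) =-379827087156 / 33732396235 +23985086202* sqrt(6) / 6746479247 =-2.55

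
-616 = -616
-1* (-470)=470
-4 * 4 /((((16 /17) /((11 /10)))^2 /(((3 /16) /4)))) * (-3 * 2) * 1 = 314721 /51200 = 6.15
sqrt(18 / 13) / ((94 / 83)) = 249 * sqrt(26) / 1222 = 1.04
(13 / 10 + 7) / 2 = 83 / 20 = 4.15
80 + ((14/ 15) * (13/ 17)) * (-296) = -33472/ 255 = -131.26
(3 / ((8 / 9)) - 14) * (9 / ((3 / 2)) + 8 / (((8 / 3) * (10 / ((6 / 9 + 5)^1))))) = -1309 / 16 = -81.81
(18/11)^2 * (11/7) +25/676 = 220949/52052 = 4.24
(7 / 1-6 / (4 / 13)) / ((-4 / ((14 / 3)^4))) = 120050 / 81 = 1482.10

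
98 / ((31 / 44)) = 4312 / 31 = 139.10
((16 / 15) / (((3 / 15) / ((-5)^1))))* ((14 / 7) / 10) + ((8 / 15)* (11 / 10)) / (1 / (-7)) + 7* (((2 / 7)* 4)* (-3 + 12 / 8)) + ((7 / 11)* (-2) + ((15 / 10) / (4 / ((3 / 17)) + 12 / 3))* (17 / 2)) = -391329 / 17600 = -22.23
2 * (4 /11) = 0.73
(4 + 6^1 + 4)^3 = 2744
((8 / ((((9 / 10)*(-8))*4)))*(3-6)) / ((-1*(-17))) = 5 / 102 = 0.05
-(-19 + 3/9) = 18.67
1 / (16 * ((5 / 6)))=3 / 40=0.08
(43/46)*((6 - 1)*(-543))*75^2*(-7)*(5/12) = 7661390625/184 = 41637992.53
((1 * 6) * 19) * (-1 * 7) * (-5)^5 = 2493750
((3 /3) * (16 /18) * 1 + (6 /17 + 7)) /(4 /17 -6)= -1261 /882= -1.43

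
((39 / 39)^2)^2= 1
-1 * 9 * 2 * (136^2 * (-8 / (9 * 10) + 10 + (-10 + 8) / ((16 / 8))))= -14833792 / 5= -2966758.40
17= 17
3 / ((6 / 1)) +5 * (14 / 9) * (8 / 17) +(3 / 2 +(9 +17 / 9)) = 844 / 51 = 16.55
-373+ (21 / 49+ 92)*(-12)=-10375 / 7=-1482.14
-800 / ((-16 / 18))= 900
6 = 6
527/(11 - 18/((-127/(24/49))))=3279521/68885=47.61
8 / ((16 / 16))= 8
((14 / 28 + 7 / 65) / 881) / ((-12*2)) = -79 / 2748720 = -0.00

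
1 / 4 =0.25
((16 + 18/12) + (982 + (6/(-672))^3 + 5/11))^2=238810833011205525625/238832544907264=999909.09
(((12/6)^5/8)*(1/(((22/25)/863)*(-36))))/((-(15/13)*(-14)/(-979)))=6603.78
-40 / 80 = -1 / 2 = -0.50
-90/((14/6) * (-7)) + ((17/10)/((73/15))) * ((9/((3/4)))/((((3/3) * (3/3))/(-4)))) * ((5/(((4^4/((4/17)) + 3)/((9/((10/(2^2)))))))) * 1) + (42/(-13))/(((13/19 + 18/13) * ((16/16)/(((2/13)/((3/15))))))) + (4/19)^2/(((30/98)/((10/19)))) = 4288970900710/1043924525007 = 4.11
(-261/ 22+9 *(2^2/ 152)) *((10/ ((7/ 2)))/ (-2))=24300/ 1463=16.61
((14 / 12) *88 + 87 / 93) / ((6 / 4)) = 19270 / 279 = 69.07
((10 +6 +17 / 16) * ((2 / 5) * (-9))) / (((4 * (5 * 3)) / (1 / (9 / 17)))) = -1547 / 800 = -1.93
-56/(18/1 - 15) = -56/3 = -18.67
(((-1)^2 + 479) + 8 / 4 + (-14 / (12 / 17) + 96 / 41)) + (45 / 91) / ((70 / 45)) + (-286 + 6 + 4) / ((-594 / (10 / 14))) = 1202704402 / 2585583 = 465.16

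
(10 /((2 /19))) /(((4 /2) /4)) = 190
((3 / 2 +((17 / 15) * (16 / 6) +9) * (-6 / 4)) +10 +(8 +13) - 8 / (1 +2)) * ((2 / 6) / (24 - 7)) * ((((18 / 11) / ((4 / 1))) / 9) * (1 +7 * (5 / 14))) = 413 / 11220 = 0.04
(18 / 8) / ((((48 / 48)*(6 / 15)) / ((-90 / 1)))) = -2025 / 4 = -506.25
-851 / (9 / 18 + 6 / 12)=-851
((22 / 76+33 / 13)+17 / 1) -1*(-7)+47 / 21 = 301531 / 10374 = 29.07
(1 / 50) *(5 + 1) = 3 / 25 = 0.12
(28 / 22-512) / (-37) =5618 / 407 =13.80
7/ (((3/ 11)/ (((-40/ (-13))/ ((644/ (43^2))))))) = 203390/ 897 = 226.74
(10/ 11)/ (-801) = -10/ 8811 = -0.00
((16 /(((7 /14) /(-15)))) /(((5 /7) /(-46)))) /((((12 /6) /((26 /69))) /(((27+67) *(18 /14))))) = 703872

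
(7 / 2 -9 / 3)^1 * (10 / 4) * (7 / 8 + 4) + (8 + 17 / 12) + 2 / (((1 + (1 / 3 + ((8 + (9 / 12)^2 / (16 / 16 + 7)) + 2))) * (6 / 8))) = 6618635 / 420384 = 15.74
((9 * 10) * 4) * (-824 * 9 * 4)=-10679040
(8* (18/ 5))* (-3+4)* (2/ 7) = 288/ 35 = 8.23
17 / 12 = 1.42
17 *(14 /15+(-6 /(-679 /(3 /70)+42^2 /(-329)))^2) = 297127107454477 /18726495493335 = 15.87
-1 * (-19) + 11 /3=68 /3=22.67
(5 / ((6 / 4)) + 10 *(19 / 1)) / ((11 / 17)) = 9860 / 33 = 298.79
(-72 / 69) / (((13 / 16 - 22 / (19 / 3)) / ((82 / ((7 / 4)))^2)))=784932864 / 911743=860.91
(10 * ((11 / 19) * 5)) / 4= 275 / 38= 7.24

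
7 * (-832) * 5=-29120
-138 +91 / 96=-13157 / 96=-137.05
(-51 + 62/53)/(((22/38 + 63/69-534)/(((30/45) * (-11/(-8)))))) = 0.09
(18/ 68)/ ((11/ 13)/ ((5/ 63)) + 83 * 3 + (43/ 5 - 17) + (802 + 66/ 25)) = 2925/ 11667712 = 0.00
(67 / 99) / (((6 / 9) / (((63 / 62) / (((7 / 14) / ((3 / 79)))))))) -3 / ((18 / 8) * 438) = 2665441 / 35397846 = 0.08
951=951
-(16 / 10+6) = -38 / 5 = -7.60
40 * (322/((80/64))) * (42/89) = 432768/89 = 4862.56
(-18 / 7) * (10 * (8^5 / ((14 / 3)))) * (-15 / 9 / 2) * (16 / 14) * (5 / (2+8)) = 29491200 / 343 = 85980.17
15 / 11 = 1.36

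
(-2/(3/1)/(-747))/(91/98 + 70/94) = 1316/2467341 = 0.00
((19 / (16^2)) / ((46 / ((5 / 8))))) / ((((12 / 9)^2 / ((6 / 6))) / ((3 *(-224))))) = -17955 / 47104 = -0.38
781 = 781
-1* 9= -9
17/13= 1.31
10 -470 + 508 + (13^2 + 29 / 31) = 6756 / 31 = 217.94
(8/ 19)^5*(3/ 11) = 98304/ 27237089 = 0.00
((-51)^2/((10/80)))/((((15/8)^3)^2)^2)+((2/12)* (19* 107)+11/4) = 20332933980620153/57665039062500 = 352.60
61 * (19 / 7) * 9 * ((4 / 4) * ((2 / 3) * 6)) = 41724 / 7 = 5960.57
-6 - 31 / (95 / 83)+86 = 52.92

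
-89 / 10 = -8.90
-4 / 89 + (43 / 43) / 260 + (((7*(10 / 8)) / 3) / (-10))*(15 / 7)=-30827 / 46280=-0.67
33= 33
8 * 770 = 6160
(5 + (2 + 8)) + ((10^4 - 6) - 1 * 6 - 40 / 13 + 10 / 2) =130064 / 13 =10004.92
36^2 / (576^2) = 1 / 256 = 0.00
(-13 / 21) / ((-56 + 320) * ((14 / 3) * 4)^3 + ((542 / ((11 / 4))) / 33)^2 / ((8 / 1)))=-570999 / 1583859527992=-0.00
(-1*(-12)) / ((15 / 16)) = 64 / 5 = 12.80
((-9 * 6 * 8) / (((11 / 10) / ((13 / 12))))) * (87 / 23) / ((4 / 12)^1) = -4827.98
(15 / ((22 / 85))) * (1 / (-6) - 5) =-13175 / 44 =-299.43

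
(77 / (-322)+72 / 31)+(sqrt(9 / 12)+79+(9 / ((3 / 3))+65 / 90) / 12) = sqrt(3) / 2+12612275 / 154008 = 82.76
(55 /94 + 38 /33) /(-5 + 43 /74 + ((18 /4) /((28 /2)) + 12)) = 2790466 /12698037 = 0.22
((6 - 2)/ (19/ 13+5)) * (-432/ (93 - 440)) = 1872/ 2429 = 0.77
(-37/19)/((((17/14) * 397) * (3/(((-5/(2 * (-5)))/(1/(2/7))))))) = -74/384693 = -0.00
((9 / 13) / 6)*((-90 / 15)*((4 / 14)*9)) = -162 / 91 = -1.78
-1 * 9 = -9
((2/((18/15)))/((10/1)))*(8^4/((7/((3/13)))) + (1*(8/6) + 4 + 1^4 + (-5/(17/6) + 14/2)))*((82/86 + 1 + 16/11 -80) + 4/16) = -49136558971/26342316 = -1865.31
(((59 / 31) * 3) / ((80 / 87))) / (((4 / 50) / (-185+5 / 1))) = -3464775 / 248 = -13970.87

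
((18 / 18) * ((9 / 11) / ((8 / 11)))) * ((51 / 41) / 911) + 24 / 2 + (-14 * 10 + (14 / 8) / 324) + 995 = 41969114647 / 48406896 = 867.01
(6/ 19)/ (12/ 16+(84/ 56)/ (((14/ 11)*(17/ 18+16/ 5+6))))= 4648/ 12749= 0.36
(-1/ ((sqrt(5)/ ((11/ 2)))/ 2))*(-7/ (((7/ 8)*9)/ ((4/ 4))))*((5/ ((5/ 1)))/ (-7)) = -88*sqrt(5)/ 315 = -0.62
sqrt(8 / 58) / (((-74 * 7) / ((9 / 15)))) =-3 * sqrt(29) / 37555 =-0.00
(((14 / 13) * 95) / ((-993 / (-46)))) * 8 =489440 / 12909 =37.91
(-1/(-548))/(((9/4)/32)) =32/1233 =0.03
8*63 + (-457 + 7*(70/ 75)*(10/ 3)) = 619/ 9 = 68.78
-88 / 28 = -22 / 7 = -3.14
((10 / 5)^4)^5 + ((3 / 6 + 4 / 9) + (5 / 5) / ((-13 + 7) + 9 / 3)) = 1048576.61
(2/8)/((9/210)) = 35/6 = 5.83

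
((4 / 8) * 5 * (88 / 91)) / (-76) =-0.03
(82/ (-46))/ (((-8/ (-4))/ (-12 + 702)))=-615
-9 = -9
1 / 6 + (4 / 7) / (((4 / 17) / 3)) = 313 / 42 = 7.45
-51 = -51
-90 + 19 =-71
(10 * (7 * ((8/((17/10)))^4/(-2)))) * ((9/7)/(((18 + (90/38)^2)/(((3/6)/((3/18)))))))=-221798400000/79094387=-2804.22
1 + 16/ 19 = 35/ 19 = 1.84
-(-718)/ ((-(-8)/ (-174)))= -31233/ 2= -15616.50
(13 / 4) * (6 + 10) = 52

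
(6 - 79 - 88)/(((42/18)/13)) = -897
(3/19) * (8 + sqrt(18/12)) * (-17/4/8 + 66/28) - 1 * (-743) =1227 * sqrt(6)/8512 + 396503/532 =745.66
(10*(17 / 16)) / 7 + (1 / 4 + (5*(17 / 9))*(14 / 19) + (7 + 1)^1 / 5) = 494453 / 47880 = 10.33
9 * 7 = 63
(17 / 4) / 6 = 17 / 24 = 0.71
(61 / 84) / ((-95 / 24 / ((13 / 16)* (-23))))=3.43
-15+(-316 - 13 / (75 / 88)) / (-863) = -946031 / 64725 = -14.62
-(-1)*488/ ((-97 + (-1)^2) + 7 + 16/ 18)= -72/ 13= -5.54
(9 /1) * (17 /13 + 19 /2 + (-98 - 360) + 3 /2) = -52146 /13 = -4011.23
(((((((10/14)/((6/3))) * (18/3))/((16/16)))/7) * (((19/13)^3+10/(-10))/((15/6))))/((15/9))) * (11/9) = 14652/76895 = 0.19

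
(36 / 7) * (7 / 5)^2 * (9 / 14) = 162 / 25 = 6.48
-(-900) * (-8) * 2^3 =-57600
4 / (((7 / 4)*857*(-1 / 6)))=-96 / 5999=-0.02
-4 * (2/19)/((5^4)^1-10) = -0.00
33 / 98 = 0.34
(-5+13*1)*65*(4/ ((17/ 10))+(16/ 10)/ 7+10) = 778544/ 119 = 6542.39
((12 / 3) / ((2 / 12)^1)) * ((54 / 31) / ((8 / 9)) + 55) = 42378 / 31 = 1367.03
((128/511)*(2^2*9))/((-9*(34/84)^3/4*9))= -2408448/358649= -6.72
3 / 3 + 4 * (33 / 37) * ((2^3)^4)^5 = 152185638608103800869 / 37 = 4113125367786589212.68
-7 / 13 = -0.54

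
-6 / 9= -2 / 3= -0.67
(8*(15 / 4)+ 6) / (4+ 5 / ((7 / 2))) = 126 / 19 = 6.63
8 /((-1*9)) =-8 /9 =-0.89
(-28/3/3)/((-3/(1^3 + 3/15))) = 56/45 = 1.24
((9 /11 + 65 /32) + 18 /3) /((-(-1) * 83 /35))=109025 /29216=3.73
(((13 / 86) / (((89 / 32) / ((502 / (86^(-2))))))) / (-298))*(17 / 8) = -19082024 / 13261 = -1438.96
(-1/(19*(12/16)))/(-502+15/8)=32/228057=0.00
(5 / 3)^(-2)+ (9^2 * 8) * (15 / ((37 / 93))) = 22599333 / 925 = 24431.71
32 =32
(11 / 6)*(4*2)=44 / 3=14.67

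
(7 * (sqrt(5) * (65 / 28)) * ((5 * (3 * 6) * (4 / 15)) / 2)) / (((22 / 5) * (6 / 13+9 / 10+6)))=13.46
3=3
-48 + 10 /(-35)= -338 /7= -48.29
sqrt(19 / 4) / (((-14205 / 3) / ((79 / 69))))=-79 * sqrt(19) / 653430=-0.00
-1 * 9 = -9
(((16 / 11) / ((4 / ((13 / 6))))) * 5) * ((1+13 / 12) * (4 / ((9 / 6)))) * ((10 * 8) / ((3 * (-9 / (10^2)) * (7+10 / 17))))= -884000000 / 1034451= -854.56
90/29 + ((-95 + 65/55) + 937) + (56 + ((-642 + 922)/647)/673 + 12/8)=251076224705/277804978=903.79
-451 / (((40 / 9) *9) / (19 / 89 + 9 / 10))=-446941 / 35600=-12.55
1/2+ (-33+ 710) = 1355/2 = 677.50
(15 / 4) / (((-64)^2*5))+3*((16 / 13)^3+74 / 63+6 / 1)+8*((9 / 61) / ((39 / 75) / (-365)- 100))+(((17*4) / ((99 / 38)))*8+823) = 70015348644536182883 / 66119997944512512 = 1058.91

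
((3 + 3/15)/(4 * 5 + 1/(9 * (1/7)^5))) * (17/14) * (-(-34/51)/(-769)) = -816/457205105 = -0.00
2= 2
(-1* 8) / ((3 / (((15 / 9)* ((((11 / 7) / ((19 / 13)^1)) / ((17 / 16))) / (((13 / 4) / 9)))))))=-28160 / 2261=-12.45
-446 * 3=-1338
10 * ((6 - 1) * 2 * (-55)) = -5500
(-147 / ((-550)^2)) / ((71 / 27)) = -3969 / 21477500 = -0.00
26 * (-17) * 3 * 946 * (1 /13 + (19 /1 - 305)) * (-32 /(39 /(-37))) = 10888572937.85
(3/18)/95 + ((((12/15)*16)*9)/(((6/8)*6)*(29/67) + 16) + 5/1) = 15655631/1370850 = 11.42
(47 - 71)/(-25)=24/25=0.96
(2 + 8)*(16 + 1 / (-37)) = 159.73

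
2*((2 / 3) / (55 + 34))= 4 / 267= 0.01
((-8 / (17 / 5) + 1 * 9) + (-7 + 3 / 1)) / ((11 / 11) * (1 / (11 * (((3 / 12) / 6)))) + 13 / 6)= 2970 / 4879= 0.61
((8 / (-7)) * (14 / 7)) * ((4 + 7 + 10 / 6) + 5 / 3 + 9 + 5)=-1360 / 21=-64.76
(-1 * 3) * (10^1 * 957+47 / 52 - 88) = -1479333 / 52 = -28448.71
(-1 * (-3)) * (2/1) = 6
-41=-41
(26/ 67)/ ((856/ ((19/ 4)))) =247/ 114704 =0.00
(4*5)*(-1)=-20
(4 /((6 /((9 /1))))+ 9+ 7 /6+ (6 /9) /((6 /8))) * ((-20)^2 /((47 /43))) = 2640200 /423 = 6241.61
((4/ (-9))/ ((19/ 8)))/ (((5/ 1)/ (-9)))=32/ 95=0.34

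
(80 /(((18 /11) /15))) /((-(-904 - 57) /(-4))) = -8800 /2883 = -3.05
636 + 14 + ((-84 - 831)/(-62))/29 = 1169615/1798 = 650.51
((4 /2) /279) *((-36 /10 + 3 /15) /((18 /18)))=-34 /1395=-0.02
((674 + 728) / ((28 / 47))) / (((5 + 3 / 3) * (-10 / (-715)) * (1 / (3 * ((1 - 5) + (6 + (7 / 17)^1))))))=193168261 / 952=202907.84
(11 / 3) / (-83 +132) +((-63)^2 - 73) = 572723 / 147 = 3896.07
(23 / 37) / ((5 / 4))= 92 / 185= 0.50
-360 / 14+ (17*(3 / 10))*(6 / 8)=-6129 / 280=-21.89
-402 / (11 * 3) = -134 / 11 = -12.18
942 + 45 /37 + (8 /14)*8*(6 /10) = 1225017 /1295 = 945.96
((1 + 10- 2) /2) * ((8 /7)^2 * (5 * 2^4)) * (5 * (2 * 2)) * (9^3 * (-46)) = -15452467200 /49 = -315356473.47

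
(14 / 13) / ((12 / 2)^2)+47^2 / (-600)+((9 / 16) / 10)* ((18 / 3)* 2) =-8707 / 2925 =-2.98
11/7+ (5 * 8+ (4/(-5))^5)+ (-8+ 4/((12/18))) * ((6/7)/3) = 40.67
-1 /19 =-0.05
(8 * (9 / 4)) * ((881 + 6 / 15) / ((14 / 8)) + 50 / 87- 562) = -1055424 / 1015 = -1039.83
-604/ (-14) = 302/ 7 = 43.14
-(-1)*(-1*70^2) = -4900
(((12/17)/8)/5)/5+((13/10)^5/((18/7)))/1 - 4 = -78108133/30600000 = -2.55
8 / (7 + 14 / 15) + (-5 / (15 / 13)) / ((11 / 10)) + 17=55249 / 3927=14.07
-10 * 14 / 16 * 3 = -105 / 4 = -26.25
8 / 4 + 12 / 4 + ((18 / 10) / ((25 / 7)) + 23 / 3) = 4939 / 375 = 13.17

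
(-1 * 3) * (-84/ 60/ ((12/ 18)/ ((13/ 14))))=117/ 20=5.85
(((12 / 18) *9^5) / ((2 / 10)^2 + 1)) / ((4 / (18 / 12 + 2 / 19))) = 15190.57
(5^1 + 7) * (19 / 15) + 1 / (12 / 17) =997 / 60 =16.62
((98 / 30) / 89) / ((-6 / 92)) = -2254 / 4005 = -0.56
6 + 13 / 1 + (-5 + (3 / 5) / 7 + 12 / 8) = 1091 / 70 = 15.59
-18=-18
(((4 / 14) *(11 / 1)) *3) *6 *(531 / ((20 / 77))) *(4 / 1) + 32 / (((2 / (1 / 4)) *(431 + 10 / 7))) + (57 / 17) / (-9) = 119026426049 / 257295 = 462606.84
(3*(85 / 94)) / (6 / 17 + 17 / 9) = 39015 / 32242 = 1.21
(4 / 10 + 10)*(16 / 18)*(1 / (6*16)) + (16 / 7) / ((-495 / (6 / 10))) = 4861 / 51975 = 0.09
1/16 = 0.06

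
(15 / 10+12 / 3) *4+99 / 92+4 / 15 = 32213 / 1380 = 23.34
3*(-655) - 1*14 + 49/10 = -1974.10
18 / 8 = 9 / 4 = 2.25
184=184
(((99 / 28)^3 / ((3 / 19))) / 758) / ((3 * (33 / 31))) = 1924263 / 16639616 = 0.12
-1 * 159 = -159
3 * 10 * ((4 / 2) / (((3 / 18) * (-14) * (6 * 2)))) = -15 / 7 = -2.14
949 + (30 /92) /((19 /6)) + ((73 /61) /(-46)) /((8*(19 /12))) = 101200733 /106628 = 949.10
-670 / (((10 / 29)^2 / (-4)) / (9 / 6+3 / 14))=1352328 / 35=38637.94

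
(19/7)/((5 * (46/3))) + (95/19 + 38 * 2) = 130467/1610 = 81.04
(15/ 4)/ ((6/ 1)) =5/ 8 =0.62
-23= -23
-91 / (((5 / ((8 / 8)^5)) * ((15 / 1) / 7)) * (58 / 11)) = -7007 / 4350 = -1.61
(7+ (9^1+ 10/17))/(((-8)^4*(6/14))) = 329/34816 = 0.01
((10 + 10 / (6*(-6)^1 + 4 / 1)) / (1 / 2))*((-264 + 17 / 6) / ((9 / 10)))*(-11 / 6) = 13358675 / 1296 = 10307.62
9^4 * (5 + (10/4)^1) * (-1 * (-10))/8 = 492075/8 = 61509.38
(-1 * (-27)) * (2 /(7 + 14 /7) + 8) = 222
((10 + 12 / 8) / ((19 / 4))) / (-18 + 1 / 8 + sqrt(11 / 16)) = -4784 / 35245 -736 *sqrt(11) / 387695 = -0.14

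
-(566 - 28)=-538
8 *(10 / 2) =40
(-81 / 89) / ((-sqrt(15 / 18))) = 81*sqrt(30) / 445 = 1.00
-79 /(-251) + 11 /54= 7027 /13554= 0.52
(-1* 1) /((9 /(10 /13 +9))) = -127 /117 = -1.09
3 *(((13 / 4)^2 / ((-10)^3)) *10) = -0.32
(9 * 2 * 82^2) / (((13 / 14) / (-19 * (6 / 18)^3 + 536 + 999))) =7799355872 / 39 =199983483.90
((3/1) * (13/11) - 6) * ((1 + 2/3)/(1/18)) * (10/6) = -1350/11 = -122.73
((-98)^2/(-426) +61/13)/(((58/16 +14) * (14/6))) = -395464/911001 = -0.43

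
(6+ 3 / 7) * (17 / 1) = 765 / 7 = 109.29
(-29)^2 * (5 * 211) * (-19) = -16857845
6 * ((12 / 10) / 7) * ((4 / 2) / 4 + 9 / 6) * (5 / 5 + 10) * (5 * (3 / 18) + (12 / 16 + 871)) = 19745.31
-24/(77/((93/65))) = -2232/5005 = -0.45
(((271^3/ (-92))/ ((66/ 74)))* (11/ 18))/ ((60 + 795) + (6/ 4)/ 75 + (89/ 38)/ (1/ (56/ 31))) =-10843385555575/ 62857468476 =-172.51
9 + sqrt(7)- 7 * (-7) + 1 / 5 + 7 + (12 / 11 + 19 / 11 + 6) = sqrt(7) + 4071 / 55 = 76.66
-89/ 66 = -1.35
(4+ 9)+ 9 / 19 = 256 / 19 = 13.47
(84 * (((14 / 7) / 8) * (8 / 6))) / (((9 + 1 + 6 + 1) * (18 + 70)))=7 / 374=0.02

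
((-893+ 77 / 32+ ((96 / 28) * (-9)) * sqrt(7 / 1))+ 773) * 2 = -3763 / 16 -432 * sqrt(7) / 7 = -398.47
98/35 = 14/5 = 2.80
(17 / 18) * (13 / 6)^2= 2873 / 648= 4.43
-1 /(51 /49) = -49 /51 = -0.96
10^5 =100000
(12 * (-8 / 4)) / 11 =-24 / 11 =-2.18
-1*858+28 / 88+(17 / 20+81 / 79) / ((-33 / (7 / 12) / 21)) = -179023307 / 208560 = -858.38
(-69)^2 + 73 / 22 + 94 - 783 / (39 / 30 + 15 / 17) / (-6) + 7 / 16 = 4918.55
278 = 278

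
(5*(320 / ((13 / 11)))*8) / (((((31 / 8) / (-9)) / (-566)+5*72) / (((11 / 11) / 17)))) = 5737881600 / 3242235971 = 1.77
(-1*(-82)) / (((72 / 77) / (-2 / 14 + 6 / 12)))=2255 / 72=31.32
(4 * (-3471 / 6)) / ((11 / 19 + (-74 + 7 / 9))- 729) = 395694 / 137081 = 2.89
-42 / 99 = -14 / 33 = -0.42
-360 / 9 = -40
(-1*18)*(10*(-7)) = 1260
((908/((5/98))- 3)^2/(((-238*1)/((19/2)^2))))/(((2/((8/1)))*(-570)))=842544.40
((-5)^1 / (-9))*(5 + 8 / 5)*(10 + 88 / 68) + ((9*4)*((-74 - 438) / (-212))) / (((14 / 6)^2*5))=9846464 / 220745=44.61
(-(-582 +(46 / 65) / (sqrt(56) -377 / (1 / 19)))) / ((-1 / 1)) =-149307798176 / 256542565 -92 * sqrt(14) / 3335053345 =-582.00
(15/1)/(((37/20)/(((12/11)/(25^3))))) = 144/254375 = 0.00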